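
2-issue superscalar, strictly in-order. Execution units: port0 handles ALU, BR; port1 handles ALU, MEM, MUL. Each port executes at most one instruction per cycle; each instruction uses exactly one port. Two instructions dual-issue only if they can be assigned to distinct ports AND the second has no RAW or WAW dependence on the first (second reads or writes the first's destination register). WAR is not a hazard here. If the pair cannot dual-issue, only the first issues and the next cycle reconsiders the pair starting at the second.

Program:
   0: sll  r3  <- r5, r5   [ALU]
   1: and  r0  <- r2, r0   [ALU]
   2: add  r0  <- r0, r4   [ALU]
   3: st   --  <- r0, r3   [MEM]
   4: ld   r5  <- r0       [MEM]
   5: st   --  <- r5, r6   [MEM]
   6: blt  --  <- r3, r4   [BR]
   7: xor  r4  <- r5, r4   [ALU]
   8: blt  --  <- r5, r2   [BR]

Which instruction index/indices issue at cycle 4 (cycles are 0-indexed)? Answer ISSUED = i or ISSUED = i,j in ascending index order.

0. sll.ALU/and.ALU @i0,i1  | pair
1. add.ALU @i2  | RAW r0
2. st.MEM @i3  | no-port MEM/MEM
3. ld.MEM @i4  | no-port MEM/MEM
4. st.MEM/blt.BR @i5,i6  | pair
5. xor.ALU/blt.BR @i7,i8  | pair

ISSUED = 5,6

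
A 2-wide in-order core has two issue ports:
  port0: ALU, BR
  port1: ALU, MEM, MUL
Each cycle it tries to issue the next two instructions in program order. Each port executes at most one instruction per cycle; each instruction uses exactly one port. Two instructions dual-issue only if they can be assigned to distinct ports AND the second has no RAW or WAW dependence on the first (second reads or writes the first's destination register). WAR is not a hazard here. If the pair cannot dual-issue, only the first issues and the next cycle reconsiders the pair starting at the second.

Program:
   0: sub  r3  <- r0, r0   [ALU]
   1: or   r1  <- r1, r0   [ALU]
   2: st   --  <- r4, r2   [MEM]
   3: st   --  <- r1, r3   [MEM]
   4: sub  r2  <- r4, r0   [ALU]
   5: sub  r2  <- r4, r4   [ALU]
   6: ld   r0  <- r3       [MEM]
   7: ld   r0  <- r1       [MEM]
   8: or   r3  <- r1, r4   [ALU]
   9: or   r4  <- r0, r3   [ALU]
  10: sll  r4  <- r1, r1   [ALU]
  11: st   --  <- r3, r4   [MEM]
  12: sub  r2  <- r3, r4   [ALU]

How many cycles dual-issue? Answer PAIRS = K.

PAIRS = 5

t=0 i0/i1:sub/or ; pair
t=1 i2:st ; no-port MEM/MEM
t=2 i3/i4:st/sub ; pair
t=3 i5/i6:sub/ld ; pair
t=4 i7/i8:ld/or ; pair
t=5 i9:or ; WAW r4
t=6 i10:sll ; RAW r4
t=7 i11/i12:st/sub ; pair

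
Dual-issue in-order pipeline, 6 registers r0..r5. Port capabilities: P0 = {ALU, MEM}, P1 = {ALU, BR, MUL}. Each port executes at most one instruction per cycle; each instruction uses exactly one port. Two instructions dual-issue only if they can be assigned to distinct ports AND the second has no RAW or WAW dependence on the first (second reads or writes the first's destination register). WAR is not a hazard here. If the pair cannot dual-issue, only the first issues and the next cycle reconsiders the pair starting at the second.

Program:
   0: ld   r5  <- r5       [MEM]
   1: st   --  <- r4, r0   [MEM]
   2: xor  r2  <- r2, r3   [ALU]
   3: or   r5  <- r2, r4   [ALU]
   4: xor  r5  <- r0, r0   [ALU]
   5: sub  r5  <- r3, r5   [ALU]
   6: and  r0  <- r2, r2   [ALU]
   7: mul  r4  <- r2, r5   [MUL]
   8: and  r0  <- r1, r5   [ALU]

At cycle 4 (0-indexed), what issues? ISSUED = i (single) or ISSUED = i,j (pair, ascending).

  cy0 -> i0 (ld) no-port MEM/MEM
  cy1 -> i1,i2 (st xor) pair
  cy2 -> i3 (or) WAW r5
  cy3 -> i4 (xor) RAW+WAW r5
  cy4 -> i5,i6 (sub and) pair
  cy5 -> i7,i8 (mul and) pair

ISSUED = 5,6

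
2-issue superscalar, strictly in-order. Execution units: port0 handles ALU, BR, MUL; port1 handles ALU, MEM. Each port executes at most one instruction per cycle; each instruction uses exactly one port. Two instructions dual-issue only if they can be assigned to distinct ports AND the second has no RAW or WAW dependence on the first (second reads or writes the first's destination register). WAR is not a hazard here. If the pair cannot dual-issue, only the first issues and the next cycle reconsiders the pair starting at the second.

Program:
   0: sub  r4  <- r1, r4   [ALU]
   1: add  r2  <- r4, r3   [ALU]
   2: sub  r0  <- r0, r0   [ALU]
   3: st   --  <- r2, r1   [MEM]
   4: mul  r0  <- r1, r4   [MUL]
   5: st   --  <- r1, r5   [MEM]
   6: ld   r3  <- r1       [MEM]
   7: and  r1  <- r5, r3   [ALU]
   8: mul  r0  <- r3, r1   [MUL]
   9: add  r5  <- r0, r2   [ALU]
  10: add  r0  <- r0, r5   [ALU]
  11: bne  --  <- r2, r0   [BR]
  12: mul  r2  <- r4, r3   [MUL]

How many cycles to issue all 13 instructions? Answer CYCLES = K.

CYCLES = 11

#0 head=0: sub.ALU i0 RAW r4
#1 head=1: add.ALU;sub.ALU i1/i2 dual
#2 head=3: st.MEM;mul.MUL i3/i4 dual
#3 head=5: st.MEM i5 no-port MEM/MEM
#4 head=6: ld.MEM i6 RAW r3
#5 head=7: and.ALU i7 RAW r1
#6 head=8: mul.MUL i8 RAW r0
#7 head=9: add.ALU i9 RAW r5
#8 head=10: add.ALU i10 RAW r0
#9 head=11: bne.BR i11 no-port BR/MUL
#10 head=12: mul.MUL i12 tail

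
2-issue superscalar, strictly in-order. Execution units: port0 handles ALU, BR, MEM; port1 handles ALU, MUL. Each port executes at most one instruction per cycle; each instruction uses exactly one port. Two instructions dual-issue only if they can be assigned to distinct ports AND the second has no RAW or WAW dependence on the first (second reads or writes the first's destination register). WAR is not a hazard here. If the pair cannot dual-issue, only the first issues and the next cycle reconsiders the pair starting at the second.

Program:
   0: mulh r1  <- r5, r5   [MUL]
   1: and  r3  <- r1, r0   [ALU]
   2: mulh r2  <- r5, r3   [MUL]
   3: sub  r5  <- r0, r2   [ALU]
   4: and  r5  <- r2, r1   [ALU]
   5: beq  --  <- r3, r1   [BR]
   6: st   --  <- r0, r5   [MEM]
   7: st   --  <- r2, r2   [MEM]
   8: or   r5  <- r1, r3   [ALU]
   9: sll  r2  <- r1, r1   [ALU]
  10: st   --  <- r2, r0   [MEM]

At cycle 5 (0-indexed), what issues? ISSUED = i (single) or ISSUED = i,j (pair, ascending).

ISSUED = 6

#0 head=0: mulh i0 RAW r1
#1 head=1: and i1 RAW r3
#2 head=2: mulh i2 RAW r2
#3 head=3: sub i3 WAW r5
#4 head=4: and beq i4,i5 2-wide
#5 head=6: st i6 no-port MEM/MEM
#6 head=7: st or i7,i8 2-wide
#7 head=9: sll i9 RAW r2
#8 head=10: st i10 tail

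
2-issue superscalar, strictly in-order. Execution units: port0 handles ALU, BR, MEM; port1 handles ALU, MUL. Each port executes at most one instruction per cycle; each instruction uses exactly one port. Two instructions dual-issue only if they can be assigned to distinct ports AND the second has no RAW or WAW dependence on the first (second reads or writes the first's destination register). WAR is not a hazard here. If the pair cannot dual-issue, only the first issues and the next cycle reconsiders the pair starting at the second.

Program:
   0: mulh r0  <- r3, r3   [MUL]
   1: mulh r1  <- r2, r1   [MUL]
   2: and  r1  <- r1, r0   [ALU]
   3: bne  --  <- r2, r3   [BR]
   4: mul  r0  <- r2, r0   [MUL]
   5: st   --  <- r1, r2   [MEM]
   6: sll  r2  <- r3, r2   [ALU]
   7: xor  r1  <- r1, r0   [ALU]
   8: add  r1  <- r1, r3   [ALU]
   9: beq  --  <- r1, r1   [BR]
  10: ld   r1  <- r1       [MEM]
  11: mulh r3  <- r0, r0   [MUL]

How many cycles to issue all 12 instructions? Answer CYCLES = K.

CYCLES = 8

  cy0 -> i0 (mulh) no-port MUL/MUL
  cy1 -> i1 (mulh) RAW+WAW r1
  cy2 -> i2+i3 (and/bne) pair
  cy3 -> i4+i5 (mul/st) pair
  cy4 -> i6+i7 (sll/xor) pair
  cy5 -> i8 (add) RAW r1
  cy6 -> i9 (beq) no-port BR/MEM
  cy7 -> i10+i11 (ld/mulh) pair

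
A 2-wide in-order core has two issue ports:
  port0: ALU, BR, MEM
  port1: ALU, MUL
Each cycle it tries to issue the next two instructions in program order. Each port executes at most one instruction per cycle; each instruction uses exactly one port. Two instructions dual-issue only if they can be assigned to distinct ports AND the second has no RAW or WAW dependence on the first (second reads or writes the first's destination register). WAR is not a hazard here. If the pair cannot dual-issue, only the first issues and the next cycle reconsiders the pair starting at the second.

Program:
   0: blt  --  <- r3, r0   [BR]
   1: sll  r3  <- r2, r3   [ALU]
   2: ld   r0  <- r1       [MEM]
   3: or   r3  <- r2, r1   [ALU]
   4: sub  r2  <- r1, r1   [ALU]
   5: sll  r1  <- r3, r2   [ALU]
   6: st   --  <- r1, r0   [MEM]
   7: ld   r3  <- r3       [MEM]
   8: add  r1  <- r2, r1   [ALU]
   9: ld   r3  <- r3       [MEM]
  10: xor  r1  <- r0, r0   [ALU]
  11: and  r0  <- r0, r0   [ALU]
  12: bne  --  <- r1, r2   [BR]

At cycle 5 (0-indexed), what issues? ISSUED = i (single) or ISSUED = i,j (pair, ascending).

ISSUED = 7,8

#0 head=0: blt sll i0&i1 dual
#1 head=2: ld or i2&i3 dual
#2 head=4: sub i4 RAW r2
#3 head=5: sll i5 RAW r1
#4 head=6: st i6 no-port MEM/MEM
#5 head=7: ld add i7&i8 dual
#6 head=9: ld xor i9&i10 dual
#7 head=11: and bne i11&i12 dual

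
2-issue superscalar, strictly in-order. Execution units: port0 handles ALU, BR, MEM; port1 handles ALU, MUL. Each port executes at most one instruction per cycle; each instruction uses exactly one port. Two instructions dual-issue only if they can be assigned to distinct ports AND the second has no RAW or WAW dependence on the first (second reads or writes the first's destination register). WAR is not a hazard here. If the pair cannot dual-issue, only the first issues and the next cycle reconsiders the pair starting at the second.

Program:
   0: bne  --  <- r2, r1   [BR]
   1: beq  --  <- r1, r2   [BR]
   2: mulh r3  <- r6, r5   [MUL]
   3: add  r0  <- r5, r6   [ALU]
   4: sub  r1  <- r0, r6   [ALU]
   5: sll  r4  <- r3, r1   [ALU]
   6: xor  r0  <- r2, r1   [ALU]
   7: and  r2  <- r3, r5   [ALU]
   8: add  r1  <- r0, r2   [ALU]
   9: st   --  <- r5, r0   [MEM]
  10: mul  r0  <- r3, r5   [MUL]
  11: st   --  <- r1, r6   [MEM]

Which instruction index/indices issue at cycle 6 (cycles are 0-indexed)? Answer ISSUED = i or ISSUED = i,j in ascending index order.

  cy0 -> i0 (bne.BR) no-port BR/BR
  cy1 -> i1+i2 (beq.BR/mulh.MUL) dual
  cy2 -> i3 (add.ALU) RAW r0
  cy3 -> i4 (sub.ALU) RAW r1
  cy4 -> i5+i6 (sll.ALU/xor.ALU) dual
  cy5 -> i7 (and.ALU) RAW r2
  cy6 -> i8+i9 (add.ALU/st.MEM) dual
  cy7 -> i10+i11 (mul.MUL/st.MEM) dual

ISSUED = 8,9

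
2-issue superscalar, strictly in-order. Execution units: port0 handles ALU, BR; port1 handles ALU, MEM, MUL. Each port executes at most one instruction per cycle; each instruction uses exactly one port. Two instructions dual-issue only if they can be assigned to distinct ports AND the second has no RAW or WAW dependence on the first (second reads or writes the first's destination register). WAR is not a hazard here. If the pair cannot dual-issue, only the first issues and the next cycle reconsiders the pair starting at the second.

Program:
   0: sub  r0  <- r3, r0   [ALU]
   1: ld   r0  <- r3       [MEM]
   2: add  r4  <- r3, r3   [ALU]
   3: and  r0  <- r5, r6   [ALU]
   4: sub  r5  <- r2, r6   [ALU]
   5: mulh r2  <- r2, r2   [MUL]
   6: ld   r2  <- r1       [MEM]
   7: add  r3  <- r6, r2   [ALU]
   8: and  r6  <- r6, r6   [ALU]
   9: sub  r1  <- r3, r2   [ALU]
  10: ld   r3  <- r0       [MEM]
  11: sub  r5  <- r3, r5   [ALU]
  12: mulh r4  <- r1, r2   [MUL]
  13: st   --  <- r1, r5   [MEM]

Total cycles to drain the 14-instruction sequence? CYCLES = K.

CYCLES = 9

[0] i0  sub  -- WAW r0
[1] i1+i2  ld add  -- pair
[2] i3+i4  and sub  -- pair
[3] i5  mulh  -- no-port MUL/MEM
[4] i6  ld  -- RAW r2
[5] i7+i8  add and  -- pair
[6] i9+i10  sub ld  -- pair
[7] i11+i12  sub mulh  -- pair
[8] i13  st  -- tail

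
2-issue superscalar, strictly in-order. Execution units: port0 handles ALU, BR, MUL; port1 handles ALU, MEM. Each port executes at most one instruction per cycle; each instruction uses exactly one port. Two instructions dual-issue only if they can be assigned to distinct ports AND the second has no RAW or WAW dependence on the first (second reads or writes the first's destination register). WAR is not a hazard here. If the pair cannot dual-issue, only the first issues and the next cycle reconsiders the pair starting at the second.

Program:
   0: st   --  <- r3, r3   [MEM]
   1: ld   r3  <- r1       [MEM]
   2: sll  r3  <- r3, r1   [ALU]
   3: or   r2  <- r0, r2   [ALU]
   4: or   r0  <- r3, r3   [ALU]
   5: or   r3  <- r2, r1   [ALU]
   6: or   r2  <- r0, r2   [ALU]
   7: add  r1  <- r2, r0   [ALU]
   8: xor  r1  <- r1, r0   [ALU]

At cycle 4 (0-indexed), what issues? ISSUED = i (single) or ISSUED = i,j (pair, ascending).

ISSUED = 6

0. st @i0  | no-port MEM/MEM
1. ld @i1  | RAW+WAW r3
2. sll+or @i2/i3  | pair
3. or+or @i4/i5  | pair
4. or @i6  | RAW r2
5. add @i7  | RAW+WAW r1
6. xor @i8  | tail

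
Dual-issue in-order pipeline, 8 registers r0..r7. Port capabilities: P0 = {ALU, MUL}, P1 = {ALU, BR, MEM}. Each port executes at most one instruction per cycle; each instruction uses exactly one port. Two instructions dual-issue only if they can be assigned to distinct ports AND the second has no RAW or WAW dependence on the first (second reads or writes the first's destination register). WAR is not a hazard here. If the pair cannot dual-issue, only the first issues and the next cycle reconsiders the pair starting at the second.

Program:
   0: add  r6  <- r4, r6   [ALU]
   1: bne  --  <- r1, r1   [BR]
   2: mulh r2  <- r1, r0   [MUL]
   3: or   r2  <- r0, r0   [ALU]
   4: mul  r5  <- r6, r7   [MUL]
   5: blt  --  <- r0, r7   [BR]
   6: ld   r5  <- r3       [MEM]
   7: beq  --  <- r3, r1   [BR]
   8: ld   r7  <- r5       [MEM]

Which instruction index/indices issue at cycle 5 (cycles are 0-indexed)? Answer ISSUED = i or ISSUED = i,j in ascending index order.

[0] i0,i1  add.ALU bne.BR  -- pair
[1] i2  mulh.MUL  -- WAW r2
[2] i3,i4  or.ALU mul.MUL  -- pair
[3] i5  blt.BR  -- no-port BR/MEM
[4] i6  ld.MEM  -- no-port MEM/BR
[5] i7  beq.BR  -- no-port BR/MEM
[6] i8  ld.MEM  -- tail

ISSUED = 7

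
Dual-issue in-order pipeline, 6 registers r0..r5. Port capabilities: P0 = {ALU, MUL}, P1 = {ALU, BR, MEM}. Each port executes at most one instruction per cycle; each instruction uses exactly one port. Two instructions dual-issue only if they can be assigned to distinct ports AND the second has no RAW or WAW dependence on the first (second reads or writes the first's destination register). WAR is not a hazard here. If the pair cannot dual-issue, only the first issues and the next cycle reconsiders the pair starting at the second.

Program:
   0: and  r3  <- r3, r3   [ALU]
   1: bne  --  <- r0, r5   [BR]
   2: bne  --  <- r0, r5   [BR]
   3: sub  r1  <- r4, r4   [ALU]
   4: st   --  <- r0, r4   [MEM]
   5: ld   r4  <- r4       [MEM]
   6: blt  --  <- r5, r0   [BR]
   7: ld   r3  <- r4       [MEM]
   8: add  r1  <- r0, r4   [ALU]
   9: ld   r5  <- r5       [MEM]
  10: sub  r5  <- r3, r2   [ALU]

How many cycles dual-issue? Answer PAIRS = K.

[0] i0+i1  and.ALU bne.BR  -- 2-wide
[1] i2+i3  bne.BR sub.ALU  -- 2-wide
[2] i4  st.MEM  -- no-port MEM/MEM
[3] i5  ld.MEM  -- no-port MEM/BR
[4] i6  blt.BR  -- no-port BR/MEM
[5] i7+i8  ld.MEM add.ALU  -- 2-wide
[6] i9  ld.MEM  -- WAW r5
[7] i10  sub.ALU  -- tail

PAIRS = 3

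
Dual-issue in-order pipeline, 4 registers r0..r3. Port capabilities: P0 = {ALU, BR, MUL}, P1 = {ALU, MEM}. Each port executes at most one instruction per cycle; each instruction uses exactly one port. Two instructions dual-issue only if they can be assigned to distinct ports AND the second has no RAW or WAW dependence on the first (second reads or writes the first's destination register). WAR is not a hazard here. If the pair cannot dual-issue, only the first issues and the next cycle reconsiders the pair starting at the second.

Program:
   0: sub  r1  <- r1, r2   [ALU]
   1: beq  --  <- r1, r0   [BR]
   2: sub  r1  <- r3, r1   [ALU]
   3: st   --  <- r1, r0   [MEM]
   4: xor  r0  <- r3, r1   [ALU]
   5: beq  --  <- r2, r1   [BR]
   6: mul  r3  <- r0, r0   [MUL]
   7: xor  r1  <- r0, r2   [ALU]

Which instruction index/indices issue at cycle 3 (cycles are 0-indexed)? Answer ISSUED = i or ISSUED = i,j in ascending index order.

ISSUED = 5

c0: i0 sub.ALU  RAW r1
c1: i1+i2 beq.BR/sub.ALU  2-wide
c2: i3+i4 st.MEM/xor.ALU  2-wide
c3: i5 beq.BR  no-port BR/MUL
c4: i6+i7 mul.MUL/xor.ALU  2-wide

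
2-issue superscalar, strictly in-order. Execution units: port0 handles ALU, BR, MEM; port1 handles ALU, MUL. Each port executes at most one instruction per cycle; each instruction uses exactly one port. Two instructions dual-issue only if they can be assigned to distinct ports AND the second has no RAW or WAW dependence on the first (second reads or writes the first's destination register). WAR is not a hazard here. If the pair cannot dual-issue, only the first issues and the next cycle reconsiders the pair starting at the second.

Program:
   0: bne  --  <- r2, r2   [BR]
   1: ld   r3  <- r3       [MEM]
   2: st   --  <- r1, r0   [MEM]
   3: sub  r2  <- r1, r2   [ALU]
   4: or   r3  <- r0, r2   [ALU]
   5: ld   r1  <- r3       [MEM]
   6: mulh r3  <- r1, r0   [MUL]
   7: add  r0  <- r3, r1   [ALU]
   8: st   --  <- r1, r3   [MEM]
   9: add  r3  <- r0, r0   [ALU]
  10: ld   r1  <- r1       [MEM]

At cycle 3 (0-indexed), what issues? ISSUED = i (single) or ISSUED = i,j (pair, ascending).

ISSUED = 4

[0] i0  bne.BR  -- no-port BR/MEM
[1] i1  ld.MEM  -- no-port MEM/MEM
[2] i2+i3  st.MEM+sub.ALU  -- 2-wide
[3] i4  or.ALU  -- RAW r3
[4] i5  ld.MEM  -- RAW r1
[5] i6  mulh.MUL  -- RAW r3
[6] i7+i8  add.ALU+st.MEM  -- 2-wide
[7] i9+i10  add.ALU+ld.MEM  -- 2-wide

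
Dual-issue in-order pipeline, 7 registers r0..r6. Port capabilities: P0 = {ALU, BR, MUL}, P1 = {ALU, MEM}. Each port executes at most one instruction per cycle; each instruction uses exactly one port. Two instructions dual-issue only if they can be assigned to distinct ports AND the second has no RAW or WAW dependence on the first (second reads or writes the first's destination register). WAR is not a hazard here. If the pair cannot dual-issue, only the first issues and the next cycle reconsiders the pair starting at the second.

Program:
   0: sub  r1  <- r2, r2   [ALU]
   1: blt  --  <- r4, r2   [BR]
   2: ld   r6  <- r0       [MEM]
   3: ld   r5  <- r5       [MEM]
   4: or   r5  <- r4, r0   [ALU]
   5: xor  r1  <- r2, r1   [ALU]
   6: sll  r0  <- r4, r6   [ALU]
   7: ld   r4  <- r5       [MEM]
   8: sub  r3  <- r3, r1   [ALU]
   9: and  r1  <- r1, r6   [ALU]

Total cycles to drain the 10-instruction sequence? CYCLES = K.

  cy0 -> i0,i1 (sub/blt) dual
  cy1 -> i2 (ld) no-port MEM/MEM
  cy2 -> i3 (ld) WAW r5
  cy3 -> i4,i5 (or/xor) dual
  cy4 -> i6,i7 (sll/ld) dual
  cy5 -> i8,i9 (sub/and) dual

CYCLES = 6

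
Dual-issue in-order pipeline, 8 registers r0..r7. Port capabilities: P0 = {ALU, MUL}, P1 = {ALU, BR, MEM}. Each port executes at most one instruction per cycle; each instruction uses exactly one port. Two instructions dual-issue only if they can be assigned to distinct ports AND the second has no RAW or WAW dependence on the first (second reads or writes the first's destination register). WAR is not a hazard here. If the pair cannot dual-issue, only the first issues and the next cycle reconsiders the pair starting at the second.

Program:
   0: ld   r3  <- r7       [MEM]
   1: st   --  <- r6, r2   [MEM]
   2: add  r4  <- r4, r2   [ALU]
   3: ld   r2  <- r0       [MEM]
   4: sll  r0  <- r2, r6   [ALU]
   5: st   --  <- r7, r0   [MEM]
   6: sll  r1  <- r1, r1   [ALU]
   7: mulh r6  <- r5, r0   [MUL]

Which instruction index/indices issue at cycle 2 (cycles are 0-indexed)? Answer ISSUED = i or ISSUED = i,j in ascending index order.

c0: i0 ld  no-port MEM/MEM
c1: i1,i2 st add  dual
c2: i3 ld  RAW r2
c3: i4 sll  RAW r0
c4: i5,i6 st sll  dual
c5: i7 mulh  tail

ISSUED = 3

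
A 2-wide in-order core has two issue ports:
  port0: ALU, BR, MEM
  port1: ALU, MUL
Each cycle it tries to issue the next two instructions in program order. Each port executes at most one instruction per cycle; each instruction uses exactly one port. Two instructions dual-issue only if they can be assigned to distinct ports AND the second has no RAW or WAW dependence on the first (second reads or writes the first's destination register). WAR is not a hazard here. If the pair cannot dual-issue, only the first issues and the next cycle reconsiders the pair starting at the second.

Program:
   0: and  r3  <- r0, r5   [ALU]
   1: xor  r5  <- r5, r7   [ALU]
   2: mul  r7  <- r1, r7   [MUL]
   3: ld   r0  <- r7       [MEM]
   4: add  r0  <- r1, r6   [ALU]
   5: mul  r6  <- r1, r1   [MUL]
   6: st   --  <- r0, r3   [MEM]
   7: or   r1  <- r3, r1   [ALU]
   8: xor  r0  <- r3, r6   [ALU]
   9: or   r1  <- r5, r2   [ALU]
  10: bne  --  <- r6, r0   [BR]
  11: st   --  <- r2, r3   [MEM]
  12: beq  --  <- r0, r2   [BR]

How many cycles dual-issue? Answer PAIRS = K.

PAIRS = 4

  cy0 -> i0,i1 (and.ALU/xor.ALU) 2-wide
  cy1 -> i2 (mul.MUL) RAW r7
  cy2 -> i3 (ld.MEM) WAW r0
  cy3 -> i4,i5 (add.ALU/mul.MUL) 2-wide
  cy4 -> i6,i7 (st.MEM/or.ALU) 2-wide
  cy5 -> i8,i9 (xor.ALU/or.ALU) 2-wide
  cy6 -> i10 (bne.BR) no-port BR/MEM
  cy7 -> i11 (st.MEM) no-port MEM/BR
  cy8 -> i12 (beq.BR) tail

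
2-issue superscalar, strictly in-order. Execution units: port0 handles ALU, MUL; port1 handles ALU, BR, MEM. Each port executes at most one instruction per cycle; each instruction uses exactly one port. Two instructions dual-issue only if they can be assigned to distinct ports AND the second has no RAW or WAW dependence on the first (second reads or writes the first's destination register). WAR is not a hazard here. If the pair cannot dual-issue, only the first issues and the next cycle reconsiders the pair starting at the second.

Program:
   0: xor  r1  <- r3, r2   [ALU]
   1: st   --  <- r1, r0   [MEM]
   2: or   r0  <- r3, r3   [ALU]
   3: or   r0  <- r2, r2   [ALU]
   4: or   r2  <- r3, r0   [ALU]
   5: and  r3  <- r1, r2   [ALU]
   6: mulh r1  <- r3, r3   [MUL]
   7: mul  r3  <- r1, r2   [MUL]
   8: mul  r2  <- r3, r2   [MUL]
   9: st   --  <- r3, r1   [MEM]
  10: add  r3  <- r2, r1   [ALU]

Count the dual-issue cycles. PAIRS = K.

PAIRS = 2

c0: i0 xor.ALU  RAW r1
c1: i1/i2 st.MEM/or.ALU  dual
c2: i3 or.ALU  RAW r0
c3: i4 or.ALU  RAW r2
c4: i5 and.ALU  RAW r3
c5: i6 mulh.MUL  no-port MUL/MUL
c6: i7 mul.MUL  no-port MUL/MUL
c7: i8/i9 mul.MUL/st.MEM  dual
c8: i10 add.ALU  tail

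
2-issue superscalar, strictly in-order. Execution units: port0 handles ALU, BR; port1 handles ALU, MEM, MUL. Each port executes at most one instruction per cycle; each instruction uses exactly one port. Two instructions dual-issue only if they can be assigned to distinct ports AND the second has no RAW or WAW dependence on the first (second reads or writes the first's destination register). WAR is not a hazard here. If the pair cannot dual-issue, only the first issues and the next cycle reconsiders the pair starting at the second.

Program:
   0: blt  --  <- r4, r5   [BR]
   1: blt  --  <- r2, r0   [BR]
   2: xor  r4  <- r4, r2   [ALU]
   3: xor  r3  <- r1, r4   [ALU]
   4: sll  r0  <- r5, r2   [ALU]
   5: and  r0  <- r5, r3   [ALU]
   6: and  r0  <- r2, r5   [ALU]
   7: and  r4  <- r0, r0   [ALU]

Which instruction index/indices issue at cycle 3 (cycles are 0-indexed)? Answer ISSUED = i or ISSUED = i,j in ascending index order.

ISSUED = 5

  cy0 -> i0 (blt) no-port BR/BR
  cy1 -> i1&i2 (blt xor) pair
  cy2 -> i3&i4 (xor sll) pair
  cy3 -> i5 (and) WAW r0
  cy4 -> i6 (and) RAW r0
  cy5 -> i7 (and) tail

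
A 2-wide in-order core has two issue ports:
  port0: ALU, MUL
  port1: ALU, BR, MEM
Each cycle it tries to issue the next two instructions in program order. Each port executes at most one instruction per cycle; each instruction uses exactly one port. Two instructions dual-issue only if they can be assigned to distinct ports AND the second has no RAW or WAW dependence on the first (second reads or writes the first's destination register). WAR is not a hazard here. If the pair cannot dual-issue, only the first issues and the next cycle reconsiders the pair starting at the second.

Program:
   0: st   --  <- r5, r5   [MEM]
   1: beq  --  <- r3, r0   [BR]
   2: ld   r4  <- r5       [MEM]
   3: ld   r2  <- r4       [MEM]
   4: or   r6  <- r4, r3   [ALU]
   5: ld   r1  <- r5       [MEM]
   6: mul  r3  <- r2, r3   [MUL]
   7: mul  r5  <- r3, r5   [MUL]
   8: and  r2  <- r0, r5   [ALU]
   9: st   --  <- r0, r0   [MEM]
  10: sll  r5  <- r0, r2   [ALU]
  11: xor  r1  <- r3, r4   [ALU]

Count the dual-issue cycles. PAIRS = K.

PAIRS = 4

  cy0 -> i0 (st.MEM) no-port MEM/BR
  cy1 -> i1 (beq.BR) no-port BR/MEM
  cy2 -> i2 (ld.MEM) no-port MEM/MEM
  cy3 -> i3&i4 (ld.MEM+or.ALU) 2-wide
  cy4 -> i5&i6 (ld.MEM+mul.MUL) 2-wide
  cy5 -> i7 (mul.MUL) RAW r5
  cy6 -> i8&i9 (and.ALU+st.MEM) 2-wide
  cy7 -> i10&i11 (sll.ALU+xor.ALU) 2-wide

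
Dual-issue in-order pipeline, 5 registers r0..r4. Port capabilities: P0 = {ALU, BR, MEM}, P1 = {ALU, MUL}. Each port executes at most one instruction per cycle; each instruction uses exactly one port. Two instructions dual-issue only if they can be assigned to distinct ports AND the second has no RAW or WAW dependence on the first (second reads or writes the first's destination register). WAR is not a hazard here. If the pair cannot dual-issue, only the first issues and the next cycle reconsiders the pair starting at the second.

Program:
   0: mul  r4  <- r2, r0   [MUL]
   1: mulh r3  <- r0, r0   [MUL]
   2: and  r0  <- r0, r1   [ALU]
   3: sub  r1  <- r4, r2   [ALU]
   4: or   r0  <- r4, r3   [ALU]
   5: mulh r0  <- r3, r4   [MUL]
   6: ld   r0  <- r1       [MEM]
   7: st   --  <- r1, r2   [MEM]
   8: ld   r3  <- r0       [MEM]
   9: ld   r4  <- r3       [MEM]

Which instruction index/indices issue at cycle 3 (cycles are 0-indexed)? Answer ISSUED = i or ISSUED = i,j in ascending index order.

#0 head=0: mul.MUL i0 no-port MUL/MUL
#1 head=1: mulh.MUL/and.ALU i1+i2 pair
#2 head=3: sub.ALU/or.ALU i3+i4 pair
#3 head=5: mulh.MUL i5 WAW r0
#4 head=6: ld.MEM i6 no-port MEM/MEM
#5 head=7: st.MEM i7 no-port MEM/MEM
#6 head=8: ld.MEM i8 no-port MEM/MEM
#7 head=9: ld.MEM i9 tail

ISSUED = 5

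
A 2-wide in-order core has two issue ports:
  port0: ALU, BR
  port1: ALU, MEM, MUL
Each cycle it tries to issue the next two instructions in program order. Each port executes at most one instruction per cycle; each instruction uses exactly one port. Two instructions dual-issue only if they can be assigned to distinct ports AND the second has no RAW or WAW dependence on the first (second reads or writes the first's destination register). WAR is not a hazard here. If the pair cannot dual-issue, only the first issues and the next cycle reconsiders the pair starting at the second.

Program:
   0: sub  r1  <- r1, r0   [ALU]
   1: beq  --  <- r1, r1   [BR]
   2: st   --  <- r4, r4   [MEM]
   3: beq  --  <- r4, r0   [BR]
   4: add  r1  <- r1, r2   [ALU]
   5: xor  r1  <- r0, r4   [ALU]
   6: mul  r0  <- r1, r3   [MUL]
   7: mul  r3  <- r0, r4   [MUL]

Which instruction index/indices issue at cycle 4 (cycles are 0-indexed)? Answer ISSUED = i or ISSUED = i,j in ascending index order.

ISSUED = 6

0. sub.ALU @i0  | RAW r1
1. beq.BR st.MEM @i1&i2  | dual
2. beq.BR add.ALU @i3&i4  | dual
3. xor.ALU @i5  | RAW r1
4. mul.MUL @i6  | no-port MUL/MUL
5. mul.MUL @i7  | tail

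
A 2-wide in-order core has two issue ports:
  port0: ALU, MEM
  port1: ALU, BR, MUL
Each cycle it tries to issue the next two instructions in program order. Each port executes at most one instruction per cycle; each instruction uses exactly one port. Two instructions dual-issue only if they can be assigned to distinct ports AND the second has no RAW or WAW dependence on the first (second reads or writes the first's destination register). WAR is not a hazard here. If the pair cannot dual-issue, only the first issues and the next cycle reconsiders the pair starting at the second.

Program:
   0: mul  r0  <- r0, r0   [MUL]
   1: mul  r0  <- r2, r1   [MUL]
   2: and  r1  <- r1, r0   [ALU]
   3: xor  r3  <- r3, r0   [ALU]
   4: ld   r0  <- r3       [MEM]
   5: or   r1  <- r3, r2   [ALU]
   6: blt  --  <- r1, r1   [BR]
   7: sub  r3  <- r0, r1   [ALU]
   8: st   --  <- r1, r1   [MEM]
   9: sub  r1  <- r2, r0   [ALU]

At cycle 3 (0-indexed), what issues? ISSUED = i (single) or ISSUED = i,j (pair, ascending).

ISSUED = 4,5

t=0 i0:mul.MUL ; no-port MUL/MUL
t=1 i1:mul.MUL ; RAW r0
t=2 i2+i3:and.ALU/xor.ALU ; 2-wide
t=3 i4+i5:ld.MEM/or.ALU ; 2-wide
t=4 i6+i7:blt.BR/sub.ALU ; 2-wide
t=5 i8+i9:st.MEM/sub.ALU ; 2-wide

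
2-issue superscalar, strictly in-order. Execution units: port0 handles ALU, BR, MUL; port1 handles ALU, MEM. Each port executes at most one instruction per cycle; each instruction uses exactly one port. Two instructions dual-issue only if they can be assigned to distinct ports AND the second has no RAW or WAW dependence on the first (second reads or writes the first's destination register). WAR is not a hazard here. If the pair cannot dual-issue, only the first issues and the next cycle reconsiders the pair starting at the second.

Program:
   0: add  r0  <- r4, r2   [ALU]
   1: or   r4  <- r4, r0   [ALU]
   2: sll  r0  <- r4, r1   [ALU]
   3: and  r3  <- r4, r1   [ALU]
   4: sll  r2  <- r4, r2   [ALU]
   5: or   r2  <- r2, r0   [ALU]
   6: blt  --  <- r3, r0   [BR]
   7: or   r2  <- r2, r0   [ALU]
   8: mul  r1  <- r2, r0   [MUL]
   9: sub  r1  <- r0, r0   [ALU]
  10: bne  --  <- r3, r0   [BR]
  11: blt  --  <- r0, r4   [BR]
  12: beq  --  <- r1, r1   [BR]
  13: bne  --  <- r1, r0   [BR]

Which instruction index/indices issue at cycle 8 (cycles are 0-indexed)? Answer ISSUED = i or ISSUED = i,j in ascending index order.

c0: i0 add.ALU  RAW r0
c1: i1 or.ALU  RAW r4
c2: i2&i3 sll.ALU/and.ALU  2-wide
c3: i4 sll.ALU  RAW+WAW r2
c4: i5&i6 or.ALU/blt.BR  2-wide
c5: i7 or.ALU  RAW r2
c6: i8 mul.MUL  WAW r1
c7: i9&i10 sub.ALU/bne.BR  2-wide
c8: i11 blt.BR  no-port BR/BR
c9: i12 beq.BR  no-port BR/BR
c10: i13 bne.BR  tail

ISSUED = 11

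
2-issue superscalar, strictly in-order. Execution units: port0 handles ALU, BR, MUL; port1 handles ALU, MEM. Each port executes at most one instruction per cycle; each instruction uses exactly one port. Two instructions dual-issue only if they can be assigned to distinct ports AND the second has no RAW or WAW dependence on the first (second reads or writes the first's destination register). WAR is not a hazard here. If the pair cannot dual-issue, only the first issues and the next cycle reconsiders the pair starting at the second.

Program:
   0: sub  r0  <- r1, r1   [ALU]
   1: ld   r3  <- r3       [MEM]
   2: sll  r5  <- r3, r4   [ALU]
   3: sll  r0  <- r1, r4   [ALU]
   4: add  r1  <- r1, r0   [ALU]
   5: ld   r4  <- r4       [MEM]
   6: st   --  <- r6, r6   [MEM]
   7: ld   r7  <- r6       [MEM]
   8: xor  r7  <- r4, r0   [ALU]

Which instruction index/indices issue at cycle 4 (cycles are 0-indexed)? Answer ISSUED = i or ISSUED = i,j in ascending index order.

0. sub+ld @i0,i1  | dual
1. sll+sll @i2,i3  | dual
2. add+ld @i4,i5  | dual
3. st @i6  | no-port MEM/MEM
4. ld @i7  | WAW r7
5. xor @i8  | tail

ISSUED = 7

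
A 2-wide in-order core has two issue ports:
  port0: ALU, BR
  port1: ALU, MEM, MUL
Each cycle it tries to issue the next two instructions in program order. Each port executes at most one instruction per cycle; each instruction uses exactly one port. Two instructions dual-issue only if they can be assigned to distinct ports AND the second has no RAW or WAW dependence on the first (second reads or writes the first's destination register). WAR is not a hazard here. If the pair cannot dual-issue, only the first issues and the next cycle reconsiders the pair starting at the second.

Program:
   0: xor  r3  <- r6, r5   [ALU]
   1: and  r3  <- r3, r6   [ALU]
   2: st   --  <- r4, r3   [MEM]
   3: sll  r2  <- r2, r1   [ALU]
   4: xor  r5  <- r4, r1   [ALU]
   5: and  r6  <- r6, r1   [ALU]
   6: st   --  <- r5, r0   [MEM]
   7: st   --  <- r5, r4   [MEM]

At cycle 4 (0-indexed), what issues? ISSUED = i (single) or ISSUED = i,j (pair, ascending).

[0] i0  xor  -- RAW+WAW r3
[1] i1  and  -- RAW r3
[2] i2,i3  st;sll  -- pair
[3] i4,i5  xor;and  -- pair
[4] i6  st  -- no-port MEM/MEM
[5] i7  st  -- tail

ISSUED = 6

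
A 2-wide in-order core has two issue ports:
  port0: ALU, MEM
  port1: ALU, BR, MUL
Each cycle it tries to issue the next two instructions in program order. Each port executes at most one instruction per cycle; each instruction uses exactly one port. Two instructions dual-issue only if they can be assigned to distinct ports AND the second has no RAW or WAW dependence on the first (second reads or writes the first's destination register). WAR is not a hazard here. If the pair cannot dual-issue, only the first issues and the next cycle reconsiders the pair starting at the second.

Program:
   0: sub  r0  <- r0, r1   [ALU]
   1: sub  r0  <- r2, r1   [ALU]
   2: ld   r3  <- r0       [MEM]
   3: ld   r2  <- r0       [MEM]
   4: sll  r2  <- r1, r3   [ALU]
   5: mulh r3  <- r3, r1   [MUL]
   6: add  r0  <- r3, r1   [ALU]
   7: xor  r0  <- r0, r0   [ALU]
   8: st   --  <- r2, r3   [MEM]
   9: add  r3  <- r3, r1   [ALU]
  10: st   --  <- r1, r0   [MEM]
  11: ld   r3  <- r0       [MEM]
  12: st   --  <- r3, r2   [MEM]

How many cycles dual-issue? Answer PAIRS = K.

0. sub @i0  | WAW r0
1. sub @i1  | RAW r0
2. ld @i2  | no-port MEM/MEM
3. ld @i3  | WAW r2
4. sll;mulh @i4,i5  | 2-wide
5. add @i6  | RAW+WAW r0
6. xor;st @i7,i8  | 2-wide
7. add;st @i9,i10  | 2-wide
8. ld @i11  | no-port MEM/MEM
9. st @i12  | tail

PAIRS = 3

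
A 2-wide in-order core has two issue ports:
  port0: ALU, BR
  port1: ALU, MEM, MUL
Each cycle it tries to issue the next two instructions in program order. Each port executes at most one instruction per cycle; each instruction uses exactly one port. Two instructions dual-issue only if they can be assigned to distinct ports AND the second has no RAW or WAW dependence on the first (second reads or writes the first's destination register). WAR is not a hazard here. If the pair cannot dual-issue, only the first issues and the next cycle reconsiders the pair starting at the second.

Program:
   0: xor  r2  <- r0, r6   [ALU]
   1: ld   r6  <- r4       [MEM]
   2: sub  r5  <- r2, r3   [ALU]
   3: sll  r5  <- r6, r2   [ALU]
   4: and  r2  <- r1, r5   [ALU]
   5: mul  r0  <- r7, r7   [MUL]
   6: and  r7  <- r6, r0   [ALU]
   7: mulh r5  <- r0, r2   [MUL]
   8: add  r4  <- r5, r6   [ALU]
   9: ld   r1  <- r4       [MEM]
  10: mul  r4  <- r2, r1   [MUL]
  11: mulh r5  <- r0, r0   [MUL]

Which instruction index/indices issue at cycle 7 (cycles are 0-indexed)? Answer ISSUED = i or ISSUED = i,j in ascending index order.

#0 head=0: xor/ld i0,i1 dual
#1 head=2: sub i2 WAW r5
#2 head=3: sll i3 RAW r5
#3 head=4: and/mul i4,i5 dual
#4 head=6: and/mulh i6,i7 dual
#5 head=8: add i8 RAW r4
#6 head=9: ld i9 no-port MEM/MUL
#7 head=10: mul i10 no-port MUL/MUL
#8 head=11: mulh i11 tail

ISSUED = 10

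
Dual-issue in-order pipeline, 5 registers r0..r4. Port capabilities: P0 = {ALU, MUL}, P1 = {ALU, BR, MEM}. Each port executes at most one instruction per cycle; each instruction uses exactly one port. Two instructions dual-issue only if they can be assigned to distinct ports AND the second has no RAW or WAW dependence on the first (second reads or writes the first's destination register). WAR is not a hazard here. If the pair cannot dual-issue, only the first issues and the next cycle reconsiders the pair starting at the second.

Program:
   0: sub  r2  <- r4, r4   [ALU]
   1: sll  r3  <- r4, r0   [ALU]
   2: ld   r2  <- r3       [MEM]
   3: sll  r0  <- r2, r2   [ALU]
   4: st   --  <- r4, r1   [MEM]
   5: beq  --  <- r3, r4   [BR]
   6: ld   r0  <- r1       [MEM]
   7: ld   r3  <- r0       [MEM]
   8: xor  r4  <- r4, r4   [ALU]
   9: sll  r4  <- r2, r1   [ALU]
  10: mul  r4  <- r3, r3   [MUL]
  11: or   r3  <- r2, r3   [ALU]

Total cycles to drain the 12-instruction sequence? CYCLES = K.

c0: i0/i1 sub+sll  2-wide
c1: i2 ld  RAW r2
c2: i3/i4 sll+st  2-wide
c3: i5 beq  no-port BR/MEM
c4: i6 ld  no-port MEM/MEM
c5: i7/i8 ld+xor  2-wide
c6: i9 sll  WAW r4
c7: i10/i11 mul+or  2-wide

CYCLES = 8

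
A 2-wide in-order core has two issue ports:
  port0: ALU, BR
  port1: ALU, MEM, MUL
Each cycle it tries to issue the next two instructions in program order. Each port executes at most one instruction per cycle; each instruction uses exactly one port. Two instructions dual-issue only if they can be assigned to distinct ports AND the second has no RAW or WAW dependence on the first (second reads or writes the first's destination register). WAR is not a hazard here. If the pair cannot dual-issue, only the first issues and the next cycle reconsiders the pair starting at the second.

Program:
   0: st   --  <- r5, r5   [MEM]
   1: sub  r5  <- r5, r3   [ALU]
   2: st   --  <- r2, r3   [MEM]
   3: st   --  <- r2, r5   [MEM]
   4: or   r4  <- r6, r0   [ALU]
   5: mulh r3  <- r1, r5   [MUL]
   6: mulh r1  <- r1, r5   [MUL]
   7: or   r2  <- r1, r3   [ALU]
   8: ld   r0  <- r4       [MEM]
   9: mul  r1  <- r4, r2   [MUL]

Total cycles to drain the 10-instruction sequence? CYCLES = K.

CYCLES = 7

0. st.MEM+sub.ALU @i0&i1  | dual
1. st.MEM @i2  | no-port MEM/MEM
2. st.MEM+or.ALU @i3&i4  | dual
3. mulh.MUL @i5  | no-port MUL/MUL
4. mulh.MUL @i6  | RAW r1
5. or.ALU+ld.MEM @i7&i8  | dual
6. mul.MUL @i9  | tail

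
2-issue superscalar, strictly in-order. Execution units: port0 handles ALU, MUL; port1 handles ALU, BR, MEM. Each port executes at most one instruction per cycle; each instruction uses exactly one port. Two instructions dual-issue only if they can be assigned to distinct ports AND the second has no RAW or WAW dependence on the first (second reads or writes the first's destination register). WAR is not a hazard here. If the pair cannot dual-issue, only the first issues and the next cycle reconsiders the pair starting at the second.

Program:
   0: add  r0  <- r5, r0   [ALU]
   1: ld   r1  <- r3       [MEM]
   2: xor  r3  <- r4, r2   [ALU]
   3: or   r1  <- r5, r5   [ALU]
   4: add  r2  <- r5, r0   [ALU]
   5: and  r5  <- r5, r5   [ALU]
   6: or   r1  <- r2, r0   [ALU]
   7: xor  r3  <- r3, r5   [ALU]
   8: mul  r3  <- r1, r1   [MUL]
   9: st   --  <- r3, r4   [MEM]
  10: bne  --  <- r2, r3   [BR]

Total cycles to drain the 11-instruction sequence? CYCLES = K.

CYCLES = 7

  cy0 -> i0&i1 (add.ALU+ld.MEM) 2-wide
  cy1 -> i2&i3 (xor.ALU+or.ALU) 2-wide
  cy2 -> i4&i5 (add.ALU+and.ALU) 2-wide
  cy3 -> i6&i7 (or.ALU+xor.ALU) 2-wide
  cy4 -> i8 (mul.MUL) RAW r3
  cy5 -> i9 (st.MEM) no-port MEM/BR
  cy6 -> i10 (bne.BR) tail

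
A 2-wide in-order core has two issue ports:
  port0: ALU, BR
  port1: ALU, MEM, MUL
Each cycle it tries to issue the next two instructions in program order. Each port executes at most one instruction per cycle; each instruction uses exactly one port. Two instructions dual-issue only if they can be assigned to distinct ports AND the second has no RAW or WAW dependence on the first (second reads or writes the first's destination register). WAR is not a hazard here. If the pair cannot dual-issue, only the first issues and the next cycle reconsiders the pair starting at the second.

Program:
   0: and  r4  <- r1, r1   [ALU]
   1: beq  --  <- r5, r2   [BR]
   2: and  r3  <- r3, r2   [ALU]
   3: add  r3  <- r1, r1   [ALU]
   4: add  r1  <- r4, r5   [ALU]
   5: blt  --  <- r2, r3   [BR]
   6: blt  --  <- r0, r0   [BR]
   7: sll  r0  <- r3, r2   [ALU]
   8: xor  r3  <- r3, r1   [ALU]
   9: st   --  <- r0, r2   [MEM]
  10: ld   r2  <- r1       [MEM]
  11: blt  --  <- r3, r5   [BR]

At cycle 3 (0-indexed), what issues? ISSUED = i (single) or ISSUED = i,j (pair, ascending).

0. and.ALU/beq.BR @i0+i1  | 2-wide
1. and.ALU @i2  | WAW r3
2. add.ALU/add.ALU @i3+i4  | 2-wide
3. blt.BR @i5  | no-port BR/BR
4. blt.BR/sll.ALU @i6+i7  | 2-wide
5. xor.ALU/st.MEM @i8+i9  | 2-wide
6. ld.MEM/blt.BR @i10+i11  | 2-wide

ISSUED = 5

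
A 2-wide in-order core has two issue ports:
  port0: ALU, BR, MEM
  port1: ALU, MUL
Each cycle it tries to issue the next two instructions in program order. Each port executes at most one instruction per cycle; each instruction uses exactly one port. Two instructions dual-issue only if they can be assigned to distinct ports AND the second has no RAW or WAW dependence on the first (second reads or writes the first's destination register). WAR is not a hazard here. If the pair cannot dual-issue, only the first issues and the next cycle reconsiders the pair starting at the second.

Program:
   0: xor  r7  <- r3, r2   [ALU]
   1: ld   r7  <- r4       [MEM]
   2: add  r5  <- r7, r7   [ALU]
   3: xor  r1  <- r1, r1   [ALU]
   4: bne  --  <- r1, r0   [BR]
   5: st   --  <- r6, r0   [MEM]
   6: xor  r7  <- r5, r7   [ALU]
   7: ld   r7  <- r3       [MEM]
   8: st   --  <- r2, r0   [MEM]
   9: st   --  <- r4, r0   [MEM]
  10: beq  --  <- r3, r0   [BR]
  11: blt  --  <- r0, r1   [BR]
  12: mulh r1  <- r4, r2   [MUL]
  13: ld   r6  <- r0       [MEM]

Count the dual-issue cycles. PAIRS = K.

c0: i0 xor  WAW r7
c1: i1 ld  RAW r7
c2: i2&i3 add;xor  2-wide
c3: i4 bne  no-port BR/MEM
c4: i5&i6 st;xor  2-wide
c5: i7 ld  no-port MEM/MEM
c6: i8 st  no-port MEM/MEM
c7: i9 st  no-port MEM/BR
c8: i10 beq  no-port BR/BR
c9: i11&i12 blt;mulh  2-wide
c10: i13 ld  tail

PAIRS = 3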